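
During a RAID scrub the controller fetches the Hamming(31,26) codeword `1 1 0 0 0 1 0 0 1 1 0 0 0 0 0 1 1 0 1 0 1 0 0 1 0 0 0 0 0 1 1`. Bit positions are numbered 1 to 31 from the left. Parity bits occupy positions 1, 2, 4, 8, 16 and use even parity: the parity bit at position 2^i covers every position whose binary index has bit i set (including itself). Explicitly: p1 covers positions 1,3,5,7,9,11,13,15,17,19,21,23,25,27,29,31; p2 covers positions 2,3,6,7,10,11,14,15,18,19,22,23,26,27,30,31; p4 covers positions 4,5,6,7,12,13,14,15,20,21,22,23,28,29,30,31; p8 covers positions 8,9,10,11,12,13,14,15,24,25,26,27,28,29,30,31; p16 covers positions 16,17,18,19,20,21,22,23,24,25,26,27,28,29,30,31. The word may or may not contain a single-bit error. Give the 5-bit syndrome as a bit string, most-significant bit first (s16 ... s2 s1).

11000

s1: b1⊕b3⊕b5⊕b7⊕b9⊕b11⊕b13⊕b15⊕b17⊕b19⊕b21⊕b23⊕b25⊕b27⊕b29⊕b31 = 1⊕0⊕0⊕0⊕1⊕0⊕0⊕0⊕1⊕1⊕1⊕0⊕0⊕0⊕0⊕1 = 0
s2: b2⊕b3⊕b6⊕b7⊕b10⊕b11⊕b14⊕b15⊕b18⊕b19⊕b22⊕b23⊕b26⊕b27⊕b30⊕b31 = 1⊕0⊕1⊕0⊕1⊕0⊕0⊕0⊕0⊕1⊕0⊕0⊕0⊕0⊕1⊕1 = 0
s4: b4⊕b5⊕b6⊕b7⊕b12⊕b13⊕b14⊕b15⊕b20⊕b21⊕b22⊕b23⊕b28⊕b29⊕b30⊕b31 = 0⊕0⊕1⊕0⊕0⊕0⊕0⊕0⊕0⊕1⊕0⊕0⊕0⊕0⊕1⊕1 = 0
s8: b8⊕b9⊕b10⊕b11⊕b12⊕b13⊕b14⊕b15⊕b24⊕b25⊕b26⊕b27⊕b28⊕b29⊕b30⊕b31 = 0⊕1⊕1⊕0⊕0⊕0⊕0⊕0⊕1⊕0⊕0⊕0⊕0⊕0⊕1⊕1 = 1
s16: b16⊕b17⊕b18⊕b19⊕b20⊕b21⊕b22⊕b23⊕b24⊕b25⊕b26⊕b27⊕b28⊕b29⊕b30⊕b31 = 1⊕1⊕0⊕1⊕0⊕1⊕0⊕0⊕1⊕0⊕0⊕0⊕0⊕0⊕1⊕1 = 1
Syndrome (s16...s1) = 11000 → position 24.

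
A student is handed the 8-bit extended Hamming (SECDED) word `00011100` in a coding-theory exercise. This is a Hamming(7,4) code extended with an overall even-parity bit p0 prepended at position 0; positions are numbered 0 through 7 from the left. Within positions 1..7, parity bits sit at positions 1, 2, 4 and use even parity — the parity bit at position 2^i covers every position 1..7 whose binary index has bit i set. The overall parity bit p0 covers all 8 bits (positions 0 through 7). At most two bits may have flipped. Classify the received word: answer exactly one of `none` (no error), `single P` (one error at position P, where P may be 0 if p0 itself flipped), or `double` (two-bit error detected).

single 2

s1: b1⊕b3⊕b5⊕b7 = 0⊕1⊕1⊕0 = 0
s2: b2⊕b3⊕b6⊕b7 = 0⊕1⊕0⊕0 = 1
s4: b4⊕b5⊕b6⊕b7 = 1⊕1⊕0⊕0 = 0
Syndrome (s4...s1) = 010 → position 2.
Overall parity (XOR of all 8 bits, including p0): 0⊕0⊕0⊕1⊕1⊕1⊕0⊕0 = 1
Overall=1, syndrome position=2 → single-bit error at position 2.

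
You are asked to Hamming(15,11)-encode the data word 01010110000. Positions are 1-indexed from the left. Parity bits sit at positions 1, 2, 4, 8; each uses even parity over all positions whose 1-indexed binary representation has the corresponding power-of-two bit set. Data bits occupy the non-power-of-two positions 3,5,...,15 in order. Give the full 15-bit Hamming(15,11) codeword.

110010100110000

Place data bits at non-power-of-two positions: b3=0, b5=1, b6=0, b7=1, b9=0, b10=1, b11=1, b12=0, b13=0, b14=0, b15=0.
p1 = XOR of data positions {3,5,7,9,11,13,15} = 0⊕1⊕1⊕0⊕1⊕0⊕0 = 1
p2 = XOR of data positions {3,6,7,10,11,14,15} = 0⊕0⊕1⊕1⊕1⊕0⊕0 = 1
p4 = XOR of data positions {5,6,7,12,13,14,15} = 1⊕0⊕1⊕0⊕0⊕0⊕0 = 0
p8 = XOR of data positions {9,10,11,12,13,14,15} = 0⊕1⊕1⊕0⊕0⊕0⊕0 = 0
Codeword b1..b15 = 110010100110000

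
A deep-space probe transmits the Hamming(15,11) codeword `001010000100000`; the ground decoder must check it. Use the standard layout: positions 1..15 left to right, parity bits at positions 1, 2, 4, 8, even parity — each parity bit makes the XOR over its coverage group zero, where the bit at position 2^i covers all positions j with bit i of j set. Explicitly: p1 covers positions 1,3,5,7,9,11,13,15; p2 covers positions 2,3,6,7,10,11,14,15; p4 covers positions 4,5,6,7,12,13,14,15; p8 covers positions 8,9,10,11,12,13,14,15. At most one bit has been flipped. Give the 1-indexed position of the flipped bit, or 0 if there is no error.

s1: b1⊕b3⊕b5⊕b7⊕b9⊕b11⊕b13⊕b15 = 0⊕1⊕1⊕0⊕0⊕0⊕0⊕0 = 0
s2: b2⊕b3⊕b6⊕b7⊕b10⊕b11⊕b14⊕b15 = 0⊕1⊕0⊕0⊕1⊕0⊕0⊕0 = 0
s4: b4⊕b5⊕b6⊕b7⊕b12⊕b13⊕b14⊕b15 = 0⊕1⊕0⊕0⊕0⊕0⊕0⊕0 = 1
s8: b8⊕b9⊕b10⊕b11⊕b12⊕b13⊕b14⊕b15 = 0⊕0⊕1⊕0⊕0⊕0⊕0⊕0 = 1
Syndrome (s8...s1) = 1100 → position 12.

12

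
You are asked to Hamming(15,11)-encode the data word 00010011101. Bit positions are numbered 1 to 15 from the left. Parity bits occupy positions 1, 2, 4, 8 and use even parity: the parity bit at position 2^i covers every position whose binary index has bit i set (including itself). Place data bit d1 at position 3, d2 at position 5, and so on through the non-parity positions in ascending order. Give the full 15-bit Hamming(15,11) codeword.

Place data bits at non-power-of-two positions: b3=0, b5=0, b6=0, b7=1, b9=0, b10=0, b11=1, b12=1, b13=1, b14=0, b15=1.
p1 = XOR of data positions {3,5,7,9,11,13,15} = 0⊕0⊕1⊕0⊕1⊕1⊕1 = 0
p2 = XOR of data positions {3,6,7,10,11,14,15} = 0⊕0⊕1⊕0⊕1⊕0⊕1 = 1
p4 = XOR of data positions {5,6,7,12,13,14,15} = 0⊕0⊕1⊕1⊕1⊕0⊕1 = 0
p8 = XOR of data positions {9,10,11,12,13,14,15} = 0⊕0⊕1⊕1⊕1⊕0⊕1 = 0
Codeword b1..b15 = 010000100011101

010000100011101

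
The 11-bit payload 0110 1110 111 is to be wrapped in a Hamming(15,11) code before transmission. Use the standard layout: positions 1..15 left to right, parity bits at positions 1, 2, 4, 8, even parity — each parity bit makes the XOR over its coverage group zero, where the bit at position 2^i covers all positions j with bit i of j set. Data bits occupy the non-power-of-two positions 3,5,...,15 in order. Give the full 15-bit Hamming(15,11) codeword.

Place data bits at non-power-of-two positions: b3=0, b5=1, b6=1, b7=0, b9=1, b10=1, b11=1, b12=0, b13=1, b14=1, b15=1.
p1 = XOR of data positions {3,5,7,9,11,13,15} = 0⊕1⊕0⊕1⊕1⊕1⊕1 = 1
p2 = XOR of data positions {3,6,7,10,11,14,15} = 0⊕1⊕0⊕1⊕1⊕1⊕1 = 1
p4 = XOR of data positions {5,6,7,12,13,14,15} = 1⊕1⊕0⊕0⊕1⊕1⊕1 = 1
p8 = XOR of data positions {9,10,11,12,13,14,15} = 1⊕1⊕1⊕0⊕1⊕1⊕1 = 0
Codeword b1..b15 = 110111001110111

110111001110111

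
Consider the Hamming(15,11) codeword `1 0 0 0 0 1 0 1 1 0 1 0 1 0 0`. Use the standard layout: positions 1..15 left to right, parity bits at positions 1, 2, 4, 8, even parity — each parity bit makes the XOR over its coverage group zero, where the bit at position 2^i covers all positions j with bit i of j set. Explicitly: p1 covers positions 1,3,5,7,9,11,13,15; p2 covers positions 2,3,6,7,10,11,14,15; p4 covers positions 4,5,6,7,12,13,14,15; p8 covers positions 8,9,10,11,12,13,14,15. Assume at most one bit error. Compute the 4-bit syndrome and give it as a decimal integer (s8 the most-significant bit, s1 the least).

0

s1: b1⊕b3⊕b5⊕b7⊕b9⊕b11⊕b13⊕b15 = 1⊕0⊕0⊕0⊕1⊕1⊕1⊕0 = 0
s2: b2⊕b3⊕b6⊕b7⊕b10⊕b11⊕b14⊕b15 = 0⊕0⊕1⊕0⊕0⊕1⊕0⊕0 = 0
s4: b4⊕b5⊕b6⊕b7⊕b12⊕b13⊕b14⊕b15 = 0⊕0⊕1⊕0⊕0⊕1⊕0⊕0 = 0
s8: b8⊕b9⊕b10⊕b11⊕b12⊕b13⊕b14⊕b15 = 1⊕1⊕0⊕1⊕0⊕1⊕0⊕0 = 0
Syndrome (s8...s1) = 0000 → position 0 (no error).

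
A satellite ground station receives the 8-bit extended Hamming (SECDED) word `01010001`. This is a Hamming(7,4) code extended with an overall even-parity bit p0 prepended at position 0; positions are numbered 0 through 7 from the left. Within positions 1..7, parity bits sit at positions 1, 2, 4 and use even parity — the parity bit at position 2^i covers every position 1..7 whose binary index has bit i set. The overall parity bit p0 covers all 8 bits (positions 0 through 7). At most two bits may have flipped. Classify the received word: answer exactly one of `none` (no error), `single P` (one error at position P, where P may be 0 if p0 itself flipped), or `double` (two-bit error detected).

single 5

s1: b1⊕b3⊕b5⊕b7 = 1⊕1⊕0⊕1 = 1
s2: b2⊕b3⊕b6⊕b7 = 0⊕1⊕0⊕1 = 0
s4: b4⊕b5⊕b6⊕b7 = 0⊕0⊕0⊕1 = 1
Syndrome (s4...s1) = 101 → position 5.
Overall parity (XOR of all 8 bits, including p0): 0⊕1⊕0⊕1⊕0⊕0⊕0⊕1 = 1
Overall=1, syndrome position=5 → single-bit error at position 5.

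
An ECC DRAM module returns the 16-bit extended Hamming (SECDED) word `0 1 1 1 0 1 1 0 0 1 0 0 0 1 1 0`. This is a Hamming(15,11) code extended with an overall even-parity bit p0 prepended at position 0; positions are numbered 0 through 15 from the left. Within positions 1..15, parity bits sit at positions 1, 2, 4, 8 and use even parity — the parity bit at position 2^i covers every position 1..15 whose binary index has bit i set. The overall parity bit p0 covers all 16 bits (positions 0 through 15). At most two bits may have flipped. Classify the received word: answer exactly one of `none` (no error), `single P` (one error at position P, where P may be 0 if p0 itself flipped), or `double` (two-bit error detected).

double

s1: b1⊕b3⊕b5⊕b7⊕b9⊕b11⊕b13⊕b15 = 1⊕1⊕1⊕0⊕1⊕0⊕1⊕0 = 1
s2: b2⊕b3⊕b6⊕b7⊕b10⊕b11⊕b14⊕b15 = 1⊕1⊕1⊕0⊕0⊕0⊕1⊕0 = 0
s4: b4⊕b5⊕b6⊕b7⊕b12⊕b13⊕b14⊕b15 = 0⊕1⊕1⊕0⊕0⊕1⊕1⊕0 = 0
s8: b8⊕b9⊕b10⊕b11⊕b12⊕b13⊕b14⊕b15 = 0⊕1⊕0⊕0⊕0⊕1⊕1⊕0 = 1
Syndrome (s8...s1) = 1001 → position 9.
Overall parity (XOR of all 16 bits, including p0): 0⊕1⊕1⊕1⊕0⊕1⊕1⊕0⊕0⊕1⊕0⊕0⊕0⊕1⊕1⊕0 = 0
Overall=0, syndrome position=9 → double-bit error detected (uncorrectable).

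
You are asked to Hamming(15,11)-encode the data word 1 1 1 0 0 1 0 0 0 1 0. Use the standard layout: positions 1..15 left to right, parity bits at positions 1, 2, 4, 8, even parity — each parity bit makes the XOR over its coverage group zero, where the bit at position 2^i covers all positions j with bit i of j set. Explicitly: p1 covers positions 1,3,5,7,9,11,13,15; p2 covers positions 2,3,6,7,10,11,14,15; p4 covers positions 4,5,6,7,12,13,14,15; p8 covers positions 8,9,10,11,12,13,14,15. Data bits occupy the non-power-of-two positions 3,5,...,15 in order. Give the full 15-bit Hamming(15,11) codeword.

Place data bits at non-power-of-two positions: b3=1, b5=1, b6=1, b7=0, b9=0, b10=1, b11=0, b12=0, b13=0, b14=1, b15=0.
p1 = XOR of data positions {3,5,7,9,11,13,15} = 1⊕1⊕0⊕0⊕0⊕0⊕0 = 0
p2 = XOR of data positions {3,6,7,10,11,14,15} = 1⊕1⊕0⊕1⊕0⊕1⊕0 = 0
p4 = XOR of data positions {5,6,7,12,13,14,15} = 1⊕1⊕0⊕0⊕0⊕1⊕0 = 1
p8 = XOR of data positions {9,10,11,12,13,14,15} = 0⊕1⊕0⊕0⊕0⊕1⊕0 = 0
Codeword b1..b15 = 001111000100010

001111000100010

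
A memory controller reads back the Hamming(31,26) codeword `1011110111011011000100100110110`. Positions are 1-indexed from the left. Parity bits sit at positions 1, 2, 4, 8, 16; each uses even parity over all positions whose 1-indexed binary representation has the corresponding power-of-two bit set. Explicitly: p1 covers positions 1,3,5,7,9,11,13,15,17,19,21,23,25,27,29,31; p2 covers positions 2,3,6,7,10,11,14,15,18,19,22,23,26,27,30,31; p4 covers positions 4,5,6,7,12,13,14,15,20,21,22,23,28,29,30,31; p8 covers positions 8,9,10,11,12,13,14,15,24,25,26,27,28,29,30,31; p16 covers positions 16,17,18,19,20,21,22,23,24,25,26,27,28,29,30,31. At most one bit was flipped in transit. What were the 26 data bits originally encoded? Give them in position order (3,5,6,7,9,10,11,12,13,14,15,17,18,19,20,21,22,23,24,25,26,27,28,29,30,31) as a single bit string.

11101101101100100100110110

s1: b1⊕b3⊕b5⊕b7⊕b9⊕b11⊕b13⊕b15⊕b17⊕b19⊕b21⊕b23⊕b25⊕b27⊕b29⊕b31 = 1⊕1⊕1⊕0⊕1⊕0⊕1⊕1⊕0⊕0⊕0⊕1⊕0⊕1⊕1⊕0 = 1
s2: b2⊕b3⊕b6⊕b7⊕b10⊕b11⊕b14⊕b15⊕b18⊕b19⊕b22⊕b23⊕b26⊕b27⊕b30⊕b31 = 0⊕1⊕1⊕0⊕1⊕0⊕0⊕1⊕0⊕0⊕0⊕1⊕1⊕1⊕1⊕0 = 0
s4: b4⊕b5⊕b6⊕b7⊕b12⊕b13⊕b14⊕b15⊕b20⊕b21⊕b22⊕b23⊕b28⊕b29⊕b30⊕b31 = 1⊕1⊕1⊕0⊕1⊕1⊕0⊕1⊕1⊕0⊕0⊕1⊕0⊕1⊕1⊕0 = 0
s8: b8⊕b9⊕b10⊕b11⊕b12⊕b13⊕b14⊕b15⊕b24⊕b25⊕b26⊕b27⊕b28⊕b29⊕b30⊕b31 = 1⊕1⊕1⊕0⊕1⊕1⊕0⊕1⊕0⊕0⊕1⊕1⊕0⊕1⊕1⊕0 = 0
s16: b16⊕b17⊕b18⊕b19⊕b20⊕b21⊕b22⊕b23⊕b24⊕b25⊕b26⊕b27⊕b28⊕b29⊕b30⊕b31 = 1⊕0⊕0⊕0⊕1⊕0⊕0⊕1⊕0⊕0⊕1⊕1⊕0⊕1⊕1⊕0 = 1
Syndrome (s16...s1) = 10001 → position 17.
Flip bit 17: corrected codeword = 1011110111011011100100100110110
Data bits at positions 3,5,6,7,9,10,11,12,13,14,15,17,18,19,20,21,22,23,24,25,26,27,28,29,30,31: 11101101101100100100110110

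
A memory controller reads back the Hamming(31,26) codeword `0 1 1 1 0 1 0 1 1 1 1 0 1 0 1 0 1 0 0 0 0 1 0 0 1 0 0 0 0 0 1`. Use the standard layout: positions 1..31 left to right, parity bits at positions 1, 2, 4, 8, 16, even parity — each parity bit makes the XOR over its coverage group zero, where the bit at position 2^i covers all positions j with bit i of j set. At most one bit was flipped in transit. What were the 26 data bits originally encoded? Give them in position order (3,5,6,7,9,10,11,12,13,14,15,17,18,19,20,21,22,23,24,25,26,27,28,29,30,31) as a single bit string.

10101110101100001001000001

s1: b1⊕b3⊕b5⊕b7⊕b9⊕b11⊕b13⊕b15⊕b17⊕b19⊕b21⊕b23⊕b25⊕b27⊕b29⊕b31 = 0⊕1⊕0⊕0⊕1⊕1⊕1⊕1⊕1⊕0⊕0⊕0⊕1⊕0⊕0⊕1 = 0
s2: b2⊕b3⊕b6⊕b7⊕b10⊕b11⊕b14⊕b15⊕b18⊕b19⊕b22⊕b23⊕b26⊕b27⊕b30⊕b31 = 1⊕1⊕1⊕0⊕1⊕1⊕0⊕1⊕0⊕0⊕1⊕0⊕0⊕0⊕0⊕1 = 0
s4: b4⊕b5⊕b6⊕b7⊕b12⊕b13⊕b14⊕b15⊕b20⊕b21⊕b22⊕b23⊕b28⊕b29⊕b30⊕b31 = 1⊕0⊕1⊕0⊕0⊕1⊕0⊕1⊕0⊕0⊕1⊕0⊕0⊕0⊕0⊕1 = 0
s8: b8⊕b9⊕b10⊕b11⊕b12⊕b13⊕b14⊕b15⊕b24⊕b25⊕b26⊕b27⊕b28⊕b29⊕b30⊕b31 = 1⊕1⊕1⊕1⊕0⊕1⊕0⊕1⊕0⊕1⊕0⊕0⊕0⊕0⊕0⊕1 = 0
s16: b16⊕b17⊕b18⊕b19⊕b20⊕b21⊕b22⊕b23⊕b24⊕b25⊕b26⊕b27⊕b28⊕b29⊕b30⊕b31 = 0⊕1⊕0⊕0⊕0⊕0⊕1⊕0⊕0⊕1⊕0⊕0⊕0⊕0⊕0⊕1 = 0
Syndrome (s16...s1) = 00000 → position 0 (no error).
No correction needed.
Data bits at positions 3,5,6,7,9,10,11,12,13,14,15,17,18,19,20,21,22,23,24,25,26,27,28,29,30,31: 10101110101100001001000001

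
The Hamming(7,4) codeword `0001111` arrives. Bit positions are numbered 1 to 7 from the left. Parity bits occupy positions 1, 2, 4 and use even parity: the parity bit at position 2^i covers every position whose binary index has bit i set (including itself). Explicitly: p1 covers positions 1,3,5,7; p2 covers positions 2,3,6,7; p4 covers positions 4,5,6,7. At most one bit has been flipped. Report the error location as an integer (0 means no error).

0

s1: b1⊕b3⊕b5⊕b7 = 0⊕0⊕1⊕1 = 0
s2: b2⊕b3⊕b6⊕b7 = 0⊕0⊕1⊕1 = 0
s4: b4⊕b5⊕b6⊕b7 = 1⊕1⊕1⊕1 = 0
Syndrome (s4...s1) = 000 → position 0 (no error).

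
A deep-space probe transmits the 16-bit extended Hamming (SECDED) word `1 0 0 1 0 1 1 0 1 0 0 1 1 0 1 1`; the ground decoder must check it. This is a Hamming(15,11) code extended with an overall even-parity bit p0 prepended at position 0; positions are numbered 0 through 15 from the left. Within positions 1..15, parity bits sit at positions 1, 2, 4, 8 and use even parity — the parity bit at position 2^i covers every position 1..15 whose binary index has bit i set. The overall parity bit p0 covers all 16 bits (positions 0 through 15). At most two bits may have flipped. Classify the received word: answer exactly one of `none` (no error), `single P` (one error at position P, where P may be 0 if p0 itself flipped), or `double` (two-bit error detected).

s1: b1⊕b3⊕b5⊕b7⊕b9⊕b11⊕b13⊕b15 = 0⊕1⊕1⊕0⊕0⊕1⊕0⊕1 = 0
s2: b2⊕b3⊕b6⊕b7⊕b10⊕b11⊕b14⊕b15 = 0⊕1⊕1⊕0⊕0⊕1⊕1⊕1 = 1
s4: b4⊕b5⊕b6⊕b7⊕b12⊕b13⊕b14⊕b15 = 0⊕1⊕1⊕0⊕1⊕0⊕1⊕1 = 1
s8: b8⊕b9⊕b10⊕b11⊕b12⊕b13⊕b14⊕b15 = 1⊕0⊕0⊕1⊕1⊕0⊕1⊕1 = 1
Syndrome (s8...s1) = 1110 → position 14.
Overall parity (XOR of all 16 bits, including p0): 1⊕0⊕0⊕1⊕0⊕1⊕1⊕0⊕1⊕0⊕0⊕1⊕1⊕0⊕1⊕1 = 1
Overall=1, syndrome position=14 → single-bit error at position 14.

single 14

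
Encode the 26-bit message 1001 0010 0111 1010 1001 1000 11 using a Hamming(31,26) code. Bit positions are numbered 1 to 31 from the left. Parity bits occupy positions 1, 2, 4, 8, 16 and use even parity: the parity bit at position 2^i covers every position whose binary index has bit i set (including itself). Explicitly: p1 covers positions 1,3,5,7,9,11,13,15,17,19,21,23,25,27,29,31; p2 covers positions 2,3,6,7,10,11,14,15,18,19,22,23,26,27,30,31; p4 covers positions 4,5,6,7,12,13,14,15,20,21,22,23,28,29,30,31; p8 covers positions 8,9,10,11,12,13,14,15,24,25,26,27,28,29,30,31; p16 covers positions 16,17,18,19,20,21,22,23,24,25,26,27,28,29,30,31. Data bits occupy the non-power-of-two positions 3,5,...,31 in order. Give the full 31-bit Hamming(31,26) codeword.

Place data bits at non-power-of-two positions: b3=1, b5=0, b6=0, b7=1, b9=0, b10=0, b11=1, b12=0, b13=0, b14=1, b15=1, b17=1, b18=1, b19=0, b20=1, b21=0, b22=1, b23=0, b24=0, b25=1, b26=1, b27=0, b28=0, b29=0, b30=1, b31=1.
p1 = XOR of data positions {3,5,7,9,11,13,15,17,19,21,23,25,27,29,31} = 1⊕0⊕1⊕0⊕1⊕0⊕1⊕1⊕0⊕0⊕0⊕1⊕0⊕0⊕1 = 1
p2 = XOR of data positions {3,6,7,10,11,14,15,18,19,22,23,26,27,30,31} = 1⊕0⊕1⊕0⊕1⊕1⊕1⊕1⊕0⊕1⊕0⊕1⊕0⊕1⊕1 = 0
p4 = XOR of data positions {5,6,7,12,13,14,15,20,21,22,23,28,29,30,31} = 0⊕0⊕1⊕0⊕0⊕1⊕1⊕1⊕0⊕1⊕0⊕0⊕0⊕1⊕1 = 1
p8 = XOR of data positions {9,10,11,12,13,14,15,24,25,26,27,28,29,30,31} = 0⊕0⊕1⊕0⊕0⊕1⊕1⊕0⊕1⊕1⊕0⊕0⊕0⊕1⊕1 = 1
p16 = XOR of data positions {17,18,19,20,21,22,23,24,25,26,27,28,29,30,31} = 1⊕1⊕0⊕1⊕0⊕1⊕0⊕0⊕1⊕1⊕0⊕0⊕0⊕1⊕1 = 0
Codeword b1..b31 = 1011001100100110110101001100011

1011001100100110110101001100011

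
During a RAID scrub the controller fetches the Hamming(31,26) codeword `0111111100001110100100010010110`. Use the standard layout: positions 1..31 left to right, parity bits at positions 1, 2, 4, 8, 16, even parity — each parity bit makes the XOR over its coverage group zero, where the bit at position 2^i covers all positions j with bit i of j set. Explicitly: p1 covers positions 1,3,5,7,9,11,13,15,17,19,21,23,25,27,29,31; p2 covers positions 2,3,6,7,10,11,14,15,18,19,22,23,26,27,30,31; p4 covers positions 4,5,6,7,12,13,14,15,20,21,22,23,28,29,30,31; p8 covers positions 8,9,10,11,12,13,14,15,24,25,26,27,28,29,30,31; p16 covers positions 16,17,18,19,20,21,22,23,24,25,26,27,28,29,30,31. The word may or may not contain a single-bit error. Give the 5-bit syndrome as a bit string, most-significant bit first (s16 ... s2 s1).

s1: b1⊕b3⊕b5⊕b7⊕b9⊕b11⊕b13⊕b15⊕b17⊕b19⊕b21⊕b23⊕b25⊕b27⊕b29⊕b31 = 0⊕1⊕1⊕1⊕0⊕0⊕1⊕1⊕1⊕0⊕0⊕0⊕0⊕1⊕1⊕0 = 0
s2: b2⊕b3⊕b6⊕b7⊕b10⊕b11⊕b14⊕b15⊕b18⊕b19⊕b22⊕b23⊕b26⊕b27⊕b30⊕b31 = 1⊕1⊕1⊕1⊕0⊕0⊕1⊕1⊕0⊕0⊕0⊕0⊕0⊕1⊕1⊕0 = 0
s4: b4⊕b5⊕b6⊕b7⊕b12⊕b13⊕b14⊕b15⊕b20⊕b21⊕b22⊕b23⊕b28⊕b29⊕b30⊕b31 = 1⊕1⊕1⊕1⊕0⊕1⊕1⊕1⊕1⊕0⊕0⊕0⊕0⊕1⊕1⊕0 = 0
s8: b8⊕b9⊕b10⊕b11⊕b12⊕b13⊕b14⊕b15⊕b24⊕b25⊕b26⊕b27⊕b28⊕b29⊕b30⊕b31 = 1⊕0⊕0⊕0⊕0⊕1⊕1⊕1⊕1⊕0⊕0⊕1⊕0⊕1⊕1⊕0 = 0
s16: b16⊕b17⊕b18⊕b19⊕b20⊕b21⊕b22⊕b23⊕b24⊕b25⊕b26⊕b27⊕b28⊕b29⊕b30⊕b31 = 0⊕1⊕0⊕0⊕1⊕0⊕0⊕0⊕1⊕0⊕0⊕1⊕0⊕1⊕1⊕0 = 0
Syndrome (s16...s1) = 00000 → position 0 (no error).

00000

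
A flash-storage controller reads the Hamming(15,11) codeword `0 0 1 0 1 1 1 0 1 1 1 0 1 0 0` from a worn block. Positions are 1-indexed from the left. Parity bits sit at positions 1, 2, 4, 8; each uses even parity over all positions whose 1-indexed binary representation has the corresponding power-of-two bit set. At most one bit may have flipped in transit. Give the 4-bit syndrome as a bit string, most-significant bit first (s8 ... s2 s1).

s1: b1⊕b3⊕b5⊕b7⊕b9⊕b11⊕b13⊕b15 = 0⊕1⊕1⊕1⊕1⊕1⊕1⊕0 = 0
s2: b2⊕b3⊕b6⊕b7⊕b10⊕b11⊕b14⊕b15 = 0⊕1⊕1⊕1⊕1⊕1⊕0⊕0 = 1
s4: b4⊕b5⊕b6⊕b7⊕b12⊕b13⊕b14⊕b15 = 0⊕1⊕1⊕1⊕0⊕1⊕0⊕0 = 0
s8: b8⊕b9⊕b10⊕b11⊕b12⊕b13⊕b14⊕b15 = 0⊕1⊕1⊕1⊕0⊕1⊕0⊕0 = 0
Syndrome (s8...s1) = 0010 → position 2.

0010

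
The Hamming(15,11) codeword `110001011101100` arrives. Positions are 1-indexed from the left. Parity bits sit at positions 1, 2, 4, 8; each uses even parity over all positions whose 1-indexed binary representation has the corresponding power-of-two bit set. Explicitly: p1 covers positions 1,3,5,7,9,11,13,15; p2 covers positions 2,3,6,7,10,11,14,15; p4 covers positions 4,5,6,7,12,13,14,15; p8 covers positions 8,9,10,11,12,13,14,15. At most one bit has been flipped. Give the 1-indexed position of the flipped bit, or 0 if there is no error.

15

s1: b1⊕b3⊕b5⊕b7⊕b9⊕b11⊕b13⊕b15 = 1⊕0⊕0⊕0⊕1⊕0⊕1⊕0 = 1
s2: b2⊕b3⊕b6⊕b7⊕b10⊕b11⊕b14⊕b15 = 1⊕0⊕1⊕0⊕1⊕0⊕0⊕0 = 1
s4: b4⊕b5⊕b6⊕b7⊕b12⊕b13⊕b14⊕b15 = 0⊕0⊕1⊕0⊕1⊕1⊕0⊕0 = 1
s8: b8⊕b9⊕b10⊕b11⊕b12⊕b13⊕b14⊕b15 = 1⊕1⊕1⊕0⊕1⊕1⊕0⊕0 = 1
Syndrome (s8...s1) = 1111 → position 15.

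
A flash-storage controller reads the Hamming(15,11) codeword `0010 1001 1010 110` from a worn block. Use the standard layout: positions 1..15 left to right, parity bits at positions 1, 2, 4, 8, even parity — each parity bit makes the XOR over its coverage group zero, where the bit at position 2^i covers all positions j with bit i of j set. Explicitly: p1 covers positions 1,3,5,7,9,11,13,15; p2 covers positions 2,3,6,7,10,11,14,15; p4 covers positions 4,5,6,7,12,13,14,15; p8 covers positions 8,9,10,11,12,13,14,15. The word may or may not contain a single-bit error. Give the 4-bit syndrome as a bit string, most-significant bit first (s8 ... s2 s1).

s1: b1⊕b3⊕b5⊕b7⊕b9⊕b11⊕b13⊕b15 = 0⊕1⊕1⊕0⊕1⊕1⊕1⊕0 = 1
s2: b2⊕b3⊕b6⊕b7⊕b10⊕b11⊕b14⊕b15 = 0⊕1⊕0⊕0⊕0⊕1⊕1⊕0 = 1
s4: b4⊕b5⊕b6⊕b7⊕b12⊕b13⊕b14⊕b15 = 0⊕1⊕0⊕0⊕0⊕1⊕1⊕0 = 1
s8: b8⊕b9⊕b10⊕b11⊕b12⊕b13⊕b14⊕b15 = 1⊕1⊕0⊕1⊕0⊕1⊕1⊕0 = 1
Syndrome (s8...s1) = 1111 → position 15.

1111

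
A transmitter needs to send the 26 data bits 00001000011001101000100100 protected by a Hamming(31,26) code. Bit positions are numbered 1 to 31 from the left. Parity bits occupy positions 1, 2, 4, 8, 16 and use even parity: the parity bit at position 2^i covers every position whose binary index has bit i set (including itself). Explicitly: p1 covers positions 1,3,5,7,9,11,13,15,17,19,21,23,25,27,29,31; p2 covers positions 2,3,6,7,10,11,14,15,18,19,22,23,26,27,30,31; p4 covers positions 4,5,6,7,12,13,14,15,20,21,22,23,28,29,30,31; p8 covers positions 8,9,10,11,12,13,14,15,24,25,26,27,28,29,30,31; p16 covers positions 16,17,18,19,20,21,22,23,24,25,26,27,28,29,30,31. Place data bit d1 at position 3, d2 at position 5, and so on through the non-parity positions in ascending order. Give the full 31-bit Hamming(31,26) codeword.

Place data bits at non-power-of-two positions: b3=0, b5=0, b6=0, b7=0, b9=1, b10=0, b11=0, b12=0, b13=0, b14=1, b15=1, b17=0, b18=0, b19=1, b20=1, b21=0, b22=1, b23=0, b24=0, b25=0, b26=1, b27=0, b28=0, b29=1, b30=0, b31=0.
p1 = XOR of data positions {3,5,7,9,11,13,15,17,19,21,23,25,27,29,31} = 0⊕0⊕0⊕1⊕0⊕0⊕1⊕0⊕1⊕0⊕0⊕0⊕0⊕1⊕0 = 0
p2 = XOR of data positions {3,6,7,10,11,14,15,18,19,22,23,26,27,30,31} = 0⊕0⊕0⊕0⊕0⊕1⊕1⊕0⊕1⊕1⊕0⊕1⊕0⊕0⊕0 = 1
p4 = XOR of data positions {5,6,7,12,13,14,15,20,21,22,23,28,29,30,31} = 0⊕0⊕0⊕0⊕0⊕1⊕1⊕1⊕0⊕1⊕0⊕0⊕1⊕0⊕0 = 1
p8 = XOR of data positions {9,10,11,12,13,14,15,24,25,26,27,28,29,30,31} = 1⊕0⊕0⊕0⊕0⊕1⊕1⊕0⊕0⊕1⊕0⊕0⊕1⊕0⊕0 = 1
p16 = XOR of data positions {17,18,19,20,21,22,23,24,25,26,27,28,29,30,31} = 0⊕0⊕1⊕1⊕0⊕1⊕0⊕0⊕0⊕1⊕0⊕0⊕1⊕0⊕0 = 1
Codeword b1..b31 = 0101000110000111001101000100100

0101000110000111001101000100100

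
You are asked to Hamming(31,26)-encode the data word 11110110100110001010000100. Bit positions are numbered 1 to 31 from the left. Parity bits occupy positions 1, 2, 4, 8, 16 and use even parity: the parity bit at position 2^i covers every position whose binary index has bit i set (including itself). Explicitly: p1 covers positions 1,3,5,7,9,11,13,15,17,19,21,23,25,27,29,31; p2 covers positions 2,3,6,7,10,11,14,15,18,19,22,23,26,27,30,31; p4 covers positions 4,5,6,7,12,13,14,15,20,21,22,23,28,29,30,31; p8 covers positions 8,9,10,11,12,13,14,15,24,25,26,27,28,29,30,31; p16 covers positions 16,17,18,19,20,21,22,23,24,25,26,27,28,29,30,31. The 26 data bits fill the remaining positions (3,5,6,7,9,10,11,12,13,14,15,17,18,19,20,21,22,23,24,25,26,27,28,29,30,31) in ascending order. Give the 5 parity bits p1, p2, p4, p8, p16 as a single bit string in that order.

Place data bits at non-power-of-two positions: b3=1, b5=1, b6=1, b7=1, b9=0, b10=1, b11=1, b12=0, b13=1, b14=0, b15=0, b17=1, b18=1, b19=0, b20=0, b21=0, b22=1, b23=0, b24=1, b25=0, b26=0, b27=0, b28=0, b29=1, b30=0, b31=0.
p1 = XOR of data positions {3,5,7,9,11,13,15,17,19,21,23,25,27,29,31} = 1⊕1⊕1⊕0⊕1⊕1⊕0⊕1⊕0⊕0⊕0⊕0⊕0⊕1⊕0 = 1
p2 = XOR of data positions {3,6,7,10,11,14,15,18,19,22,23,26,27,30,31} = 1⊕1⊕1⊕1⊕1⊕0⊕0⊕1⊕0⊕1⊕0⊕0⊕0⊕0⊕0 = 1
p4 = XOR of data positions {5,6,7,12,13,14,15,20,21,22,23,28,29,30,31} = 1⊕1⊕1⊕0⊕1⊕0⊕0⊕0⊕0⊕1⊕0⊕0⊕1⊕0⊕0 = 0
p8 = XOR of data positions {9,10,11,12,13,14,15,24,25,26,27,28,29,30,31} = 0⊕1⊕1⊕0⊕1⊕0⊕0⊕1⊕0⊕0⊕0⊕0⊕1⊕0⊕0 = 1
p16 = XOR of data positions {17,18,19,20,21,22,23,24,25,26,27,28,29,30,31} = 1⊕1⊕0⊕0⊕0⊕1⊕0⊕1⊕0⊕0⊕0⊕0⊕1⊕0⊕0 = 1
Parity bits p1,p2,p4,p8,p16 = 11011

11011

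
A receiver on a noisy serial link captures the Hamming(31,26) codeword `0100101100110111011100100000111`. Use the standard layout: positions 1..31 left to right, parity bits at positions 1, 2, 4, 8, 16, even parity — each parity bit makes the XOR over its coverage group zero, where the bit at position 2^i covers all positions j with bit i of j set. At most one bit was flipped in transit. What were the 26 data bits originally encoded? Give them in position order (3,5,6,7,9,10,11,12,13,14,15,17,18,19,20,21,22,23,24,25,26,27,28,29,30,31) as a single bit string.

s1: b1⊕b3⊕b5⊕b7⊕b9⊕b11⊕b13⊕b15⊕b17⊕b19⊕b21⊕b23⊕b25⊕b27⊕b29⊕b31 = 0⊕0⊕1⊕1⊕0⊕1⊕0⊕1⊕0⊕1⊕0⊕1⊕0⊕0⊕1⊕1 = 0
s2: b2⊕b3⊕b6⊕b7⊕b10⊕b11⊕b14⊕b15⊕b18⊕b19⊕b22⊕b23⊕b26⊕b27⊕b30⊕b31 = 1⊕0⊕0⊕1⊕0⊕1⊕1⊕1⊕1⊕1⊕0⊕1⊕0⊕0⊕1⊕1 = 0
s4: b4⊕b5⊕b6⊕b7⊕b12⊕b13⊕b14⊕b15⊕b20⊕b21⊕b22⊕b23⊕b28⊕b29⊕b30⊕b31 = 0⊕1⊕0⊕1⊕1⊕0⊕1⊕1⊕1⊕0⊕0⊕1⊕0⊕1⊕1⊕1 = 0
s8: b8⊕b9⊕b10⊕b11⊕b12⊕b13⊕b14⊕b15⊕b24⊕b25⊕b26⊕b27⊕b28⊕b29⊕b30⊕b31 = 1⊕0⊕0⊕1⊕1⊕0⊕1⊕1⊕0⊕0⊕0⊕0⊕0⊕1⊕1⊕1 = 0
s16: b16⊕b17⊕b18⊕b19⊕b20⊕b21⊕b22⊕b23⊕b24⊕b25⊕b26⊕b27⊕b28⊕b29⊕b30⊕b31 = 1⊕0⊕1⊕1⊕1⊕0⊕0⊕1⊕0⊕0⊕0⊕0⊕0⊕1⊕1⊕1 = 0
Syndrome (s16...s1) = 00000 → position 0 (no error).
No correction needed.
Data bits at positions 3,5,6,7,9,10,11,12,13,14,15,17,18,19,20,21,22,23,24,25,26,27,28,29,30,31: 01010011011011100100000111

01010011011011100100000111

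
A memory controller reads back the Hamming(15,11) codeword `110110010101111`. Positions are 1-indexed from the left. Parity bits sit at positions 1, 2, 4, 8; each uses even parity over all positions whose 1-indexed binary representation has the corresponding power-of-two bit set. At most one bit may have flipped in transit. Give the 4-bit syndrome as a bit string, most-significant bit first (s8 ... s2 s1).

s1: b1⊕b3⊕b5⊕b7⊕b9⊕b11⊕b13⊕b15 = 1⊕0⊕1⊕0⊕0⊕0⊕1⊕1 = 0
s2: b2⊕b3⊕b6⊕b7⊕b10⊕b11⊕b14⊕b15 = 1⊕0⊕0⊕0⊕1⊕0⊕1⊕1 = 0
s4: b4⊕b5⊕b6⊕b7⊕b12⊕b13⊕b14⊕b15 = 1⊕1⊕0⊕0⊕1⊕1⊕1⊕1 = 0
s8: b8⊕b9⊕b10⊕b11⊕b12⊕b13⊕b14⊕b15 = 1⊕0⊕1⊕0⊕1⊕1⊕1⊕1 = 0
Syndrome (s8...s1) = 0000 → position 0 (no error).

0000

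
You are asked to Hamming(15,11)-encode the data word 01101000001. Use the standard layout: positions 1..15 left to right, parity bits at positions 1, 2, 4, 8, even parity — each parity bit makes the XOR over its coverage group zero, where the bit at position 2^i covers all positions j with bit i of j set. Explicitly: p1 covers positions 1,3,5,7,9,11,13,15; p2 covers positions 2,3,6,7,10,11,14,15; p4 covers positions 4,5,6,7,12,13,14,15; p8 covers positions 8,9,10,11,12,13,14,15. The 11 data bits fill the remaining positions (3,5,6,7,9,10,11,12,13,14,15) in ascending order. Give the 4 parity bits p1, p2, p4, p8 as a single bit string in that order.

Place data bits at non-power-of-two positions: b3=0, b5=1, b6=1, b7=0, b9=1, b10=0, b11=0, b12=0, b13=0, b14=0, b15=1.
p1 = XOR of data positions {3,5,7,9,11,13,15} = 0⊕1⊕0⊕1⊕0⊕0⊕1 = 1
p2 = XOR of data positions {3,6,7,10,11,14,15} = 0⊕1⊕0⊕0⊕0⊕0⊕1 = 0
p4 = XOR of data positions {5,6,7,12,13,14,15} = 1⊕1⊕0⊕0⊕0⊕0⊕1 = 1
p8 = XOR of data positions {9,10,11,12,13,14,15} = 1⊕0⊕0⊕0⊕0⊕0⊕1 = 0
Parity bits p1,p2,p4,p8 = 1010

1010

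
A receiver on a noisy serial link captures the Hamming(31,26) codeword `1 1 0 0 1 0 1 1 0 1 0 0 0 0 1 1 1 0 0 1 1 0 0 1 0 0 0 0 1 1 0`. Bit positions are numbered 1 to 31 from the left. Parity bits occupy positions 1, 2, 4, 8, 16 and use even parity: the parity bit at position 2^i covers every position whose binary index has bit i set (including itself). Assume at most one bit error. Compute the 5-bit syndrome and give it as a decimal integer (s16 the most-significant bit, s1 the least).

23

s1: b1⊕b3⊕b5⊕b7⊕b9⊕b11⊕b13⊕b15⊕b17⊕b19⊕b21⊕b23⊕b25⊕b27⊕b29⊕b31 = 1⊕0⊕1⊕1⊕0⊕0⊕0⊕1⊕1⊕0⊕1⊕0⊕0⊕0⊕1⊕0 = 1
s2: b2⊕b3⊕b6⊕b7⊕b10⊕b11⊕b14⊕b15⊕b18⊕b19⊕b22⊕b23⊕b26⊕b27⊕b30⊕b31 = 1⊕0⊕0⊕1⊕1⊕0⊕0⊕1⊕0⊕0⊕0⊕0⊕0⊕0⊕1⊕0 = 1
s4: b4⊕b5⊕b6⊕b7⊕b12⊕b13⊕b14⊕b15⊕b20⊕b21⊕b22⊕b23⊕b28⊕b29⊕b30⊕b31 = 0⊕1⊕0⊕1⊕0⊕0⊕0⊕1⊕1⊕1⊕0⊕0⊕0⊕1⊕1⊕0 = 1
s8: b8⊕b9⊕b10⊕b11⊕b12⊕b13⊕b14⊕b15⊕b24⊕b25⊕b26⊕b27⊕b28⊕b29⊕b30⊕b31 = 1⊕0⊕1⊕0⊕0⊕0⊕0⊕1⊕1⊕0⊕0⊕0⊕0⊕1⊕1⊕0 = 0
s16: b16⊕b17⊕b18⊕b19⊕b20⊕b21⊕b22⊕b23⊕b24⊕b25⊕b26⊕b27⊕b28⊕b29⊕b30⊕b31 = 1⊕1⊕0⊕0⊕1⊕1⊕0⊕0⊕1⊕0⊕0⊕0⊕0⊕1⊕1⊕0 = 1
Syndrome (s16...s1) = 10111 → position 23.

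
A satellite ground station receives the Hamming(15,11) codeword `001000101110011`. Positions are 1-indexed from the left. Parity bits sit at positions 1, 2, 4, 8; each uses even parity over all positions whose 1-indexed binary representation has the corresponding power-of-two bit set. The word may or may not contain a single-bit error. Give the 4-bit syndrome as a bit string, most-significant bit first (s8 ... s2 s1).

1101

s1: b1⊕b3⊕b5⊕b7⊕b9⊕b11⊕b13⊕b15 = 0⊕1⊕0⊕1⊕1⊕1⊕0⊕1 = 1
s2: b2⊕b3⊕b6⊕b7⊕b10⊕b11⊕b14⊕b15 = 0⊕1⊕0⊕1⊕1⊕1⊕1⊕1 = 0
s4: b4⊕b5⊕b6⊕b7⊕b12⊕b13⊕b14⊕b15 = 0⊕0⊕0⊕1⊕0⊕0⊕1⊕1 = 1
s8: b8⊕b9⊕b10⊕b11⊕b12⊕b13⊕b14⊕b15 = 0⊕1⊕1⊕1⊕0⊕0⊕1⊕1 = 1
Syndrome (s8...s1) = 1101 → position 13.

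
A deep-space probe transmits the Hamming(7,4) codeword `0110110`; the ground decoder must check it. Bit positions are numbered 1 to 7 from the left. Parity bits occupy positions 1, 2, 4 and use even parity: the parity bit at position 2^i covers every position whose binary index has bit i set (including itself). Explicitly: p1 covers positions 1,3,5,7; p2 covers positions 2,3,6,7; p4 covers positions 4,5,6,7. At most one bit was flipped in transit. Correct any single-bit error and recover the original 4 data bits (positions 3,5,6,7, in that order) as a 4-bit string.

s1: b1⊕b3⊕b5⊕b7 = 0⊕1⊕1⊕0 = 0
s2: b2⊕b3⊕b6⊕b7 = 1⊕1⊕1⊕0 = 1
s4: b4⊕b5⊕b6⊕b7 = 0⊕1⊕1⊕0 = 0
Syndrome (s4...s1) = 010 → position 2.
Flip bit 2: corrected codeword = 0010110
Data bits at positions 3,5,6,7: 1110

1110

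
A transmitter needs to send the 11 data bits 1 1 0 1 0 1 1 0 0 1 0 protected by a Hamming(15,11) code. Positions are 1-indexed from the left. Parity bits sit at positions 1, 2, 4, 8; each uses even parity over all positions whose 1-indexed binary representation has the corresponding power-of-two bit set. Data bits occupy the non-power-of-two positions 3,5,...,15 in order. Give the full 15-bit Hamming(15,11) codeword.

011110110110010

Place data bits at non-power-of-two positions: b3=1, b5=1, b6=0, b7=1, b9=0, b10=1, b11=1, b12=0, b13=0, b14=1, b15=0.
p1 = XOR of data positions {3,5,7,9,11,13,15} = 1⊕1⊕1⊕0⊕1⊕0⊕0 = 0
p2 = XOR of data positions {3,6,7,10,11,14,15} = 1⊕0⊕1⊕1⊕1⊕1⊕0 = 1
p4 = XOR of data positions {5,6,7,12,13,14,15} = 1⊕0⊕1⊕0⊕0⊕1⊕0 = 1
p8 = XOR of data positions {9,10,11,12,13,14,15} = 0⊕1⊕1⊕0⊕0⊕1⊕0 = 1
Codeword b1..b15 = 011110110110010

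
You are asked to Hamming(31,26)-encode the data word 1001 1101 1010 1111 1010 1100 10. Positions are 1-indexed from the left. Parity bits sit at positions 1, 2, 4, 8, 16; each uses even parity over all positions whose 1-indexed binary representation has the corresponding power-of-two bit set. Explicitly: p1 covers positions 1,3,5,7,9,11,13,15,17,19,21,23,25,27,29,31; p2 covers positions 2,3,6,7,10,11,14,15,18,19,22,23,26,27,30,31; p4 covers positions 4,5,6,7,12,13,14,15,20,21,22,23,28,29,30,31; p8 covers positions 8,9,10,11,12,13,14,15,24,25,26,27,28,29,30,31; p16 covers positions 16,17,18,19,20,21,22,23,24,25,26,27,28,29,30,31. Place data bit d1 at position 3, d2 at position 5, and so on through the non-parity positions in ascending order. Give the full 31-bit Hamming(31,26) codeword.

Place data bits at non-power-of-two positions: b3=1, b5=0, b6=0, b7=1, b9=1, b10=1, b11=0, b12=1, b13=1, b14=0, b15=1, b17=0, b18=1, b19=1, b20=1, b21=1, b22=1, b23=0, b24=1, b25=0, b26=1, b27=1, b28=0, b29=0, b30=1, b31=0.
p1 = XOR of data positions {3,5,7,9,11,13,15,17,19,21,23,25,27,29,31} = 1⊕0⊕1⊕1⊕0⊕1⊕1⊕0⊕1⊕1⊕0⊕0⊕1⊕0⊕0 = 0
p2 = XOR of data positions {3,6,7,10,11,14,15,18,19,22,23,26,27,30,31} = 1⊕0⊕1⊕1⊕0⊕0⊕1⊕1⊕1⊕1⊕0⊕1⊕1⊕1⊕0 = 0
p4 = XOR of data positions {5,6,7,12,13,14,15,20,21,22,23,28,29,30,31} = 0⊕0⊕1⊕1⊕1⊕0⊕1⊕1⊕1⊕1⊕0⊕0⊕0⊕1⊕0 = 0
p8 = XOR of data positions {9,10,11,12,13,14,15,24,25,26,27,28,29,30,31} = 1⊕1⊕0⊕1⊕1⊕0⊕1⊕1⊕0⊕1⊕1⊕0⊕0⊕1⊕0 = 1
p16 = XOR of data positions {17,18,19,20,21,22,23,24,25,26,27,28,29,30,31} = 0⊕1⊕1⊕1⊕1⊕1⊕0⊕1⊕0⊕1⊕1⊕0⊕0⊕1⊕0 = 1
Codeword b1..b31 = 0010001111011011011111010110010

0010001111011011011111010110010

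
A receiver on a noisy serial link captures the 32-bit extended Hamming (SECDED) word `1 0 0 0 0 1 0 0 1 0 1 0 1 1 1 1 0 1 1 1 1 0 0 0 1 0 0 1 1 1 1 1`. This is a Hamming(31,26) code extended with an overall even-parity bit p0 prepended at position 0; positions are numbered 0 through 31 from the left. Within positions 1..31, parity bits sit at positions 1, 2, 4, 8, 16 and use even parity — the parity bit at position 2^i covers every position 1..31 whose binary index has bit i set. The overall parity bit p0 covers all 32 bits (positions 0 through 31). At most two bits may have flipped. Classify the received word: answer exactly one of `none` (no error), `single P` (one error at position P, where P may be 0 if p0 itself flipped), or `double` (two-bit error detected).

s1: b1⊕b3⊕b5⊕b7⊕b9⊕b11⊕b13⊕b15⊕b17⊕b19⊕b21⊕b23⊕b25⊕b27⊕b29⊕b31 = 0⊕0⊕1⊕0⊕0⊕0⊕1⊕1⊕1⊕1⊕0⊕0⊕0⊕1⊕1⊕1 = 0
s2: b2⊕b3⊕b6⊕b7⊕b10⊕b11⊕b14⊕b15⊕b18⊕b19⊕b22⊕b23⊕b26⊕b27⊕b30⊕b31 = 0⊕0⊕0⊕0⊕1⊕0⊕1⊕1⊕1⊕1⊕0⊕0⊕0⊕1⊕1⊕1 = 0
s4: b4⊕b5⊕b6⊕b7⊕b12⊕b13⊕b14⊕b15⊕b20⊕b21⊕b22⊕b23⊕b28⊕b29⊕b30⊕b31 = 0⊕1⊕0⊕0⊕1⊕1⊕1⊕1⊕1⊕0⊕0⊕0⊕1⊕1⊕1⊕1 = 0
s8: b8⊕b9⊕b10⊕b11⊕b12⊕b13⊕b14⊕b15⊕b24⊕b25⊕b26⊕b27⊕b28⊕b29⊕b30⊕b31 = 1⊕0⊕1⊕0⊕1⊕1⊕1⊕1⊕1⊕0⊕0⊕1⊕1⊕1⊕1⊕1 = 0
s16: b16⊕b17⊕b18⊕b19⊕b20⊕b21⊕b22⊕b23⊕b24⊕b25⊕b26⊕b27⊕b28⊕b29⊕b30⊕b31 = 0⊕1⊕1⊕1⊕1⊕0⊕0⊕0⊕1⊕0⊕0⊕1⊕1⊕1⊕1⊕1 = 0
Syndrome (s16...s1) = 00000 → position 0 (no error).
Overall parity (XOR of all 32 bits, including p0): 1⊕0⊕0⊕0⊕0⊕1⊕0⊕0⊕1⊕0⊕1⊕0⊕1⊕1⊕1⊕1⊕0⊕1⊕1⊕1⊕1⊕0⊕0⊕0⊕1⊕0⊕0⊕1⊕1⊕1⊕1⊕1 = 0
Overall=0, syndrome position=0 → no error.

none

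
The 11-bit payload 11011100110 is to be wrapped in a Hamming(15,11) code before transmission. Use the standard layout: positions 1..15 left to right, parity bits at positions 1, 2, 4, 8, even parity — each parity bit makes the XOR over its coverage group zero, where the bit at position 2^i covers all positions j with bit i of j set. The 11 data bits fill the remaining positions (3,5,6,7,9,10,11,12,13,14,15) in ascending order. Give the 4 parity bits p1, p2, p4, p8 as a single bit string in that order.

1000

Place data bits at non-power-of-two positions: b3=1, b5=1, b6=0, b7=1, b9=1, b10=1, b11=0, b12=0, b13=1, b14=1, b15=0.
p1 = XOR of data positions {3,5,7,9,11,13,15} = 1⊕1⊕1⊕1⊕0⊕1⊕0 = 1
p2 = XOR of data positions {3,6,7,10,11,14,15} = 1⊕0⊕1⊕1⊕0⊕1⊕0 = 0
p4 = XOR of data positions {5,6,7,12,13,14,15} = 1⊕0⊕1⊕0⊕1⊕1⊕0 = 0
p8 = XOR of data positions {9,10,11,12,13,14,15} = 1⊕1⊕0⊕0⊕1⊕1⊕0 = 0
Parity bits p1,p2,p4,p8 = 1000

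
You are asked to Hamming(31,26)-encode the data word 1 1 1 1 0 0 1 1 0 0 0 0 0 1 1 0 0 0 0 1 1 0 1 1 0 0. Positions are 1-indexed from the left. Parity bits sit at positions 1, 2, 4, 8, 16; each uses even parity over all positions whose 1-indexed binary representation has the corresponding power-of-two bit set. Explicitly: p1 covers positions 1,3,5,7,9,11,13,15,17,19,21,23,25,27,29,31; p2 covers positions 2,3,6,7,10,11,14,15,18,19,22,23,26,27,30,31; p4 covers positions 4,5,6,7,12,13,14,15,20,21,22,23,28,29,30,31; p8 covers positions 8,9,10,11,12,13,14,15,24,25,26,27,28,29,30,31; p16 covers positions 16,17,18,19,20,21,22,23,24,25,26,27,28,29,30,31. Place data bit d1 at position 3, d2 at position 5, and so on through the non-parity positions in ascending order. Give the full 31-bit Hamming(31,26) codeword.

1011111000110000001100001101100

Place data bits at non-power-of-two positions: b3=1, b5=1, b6=1, b7=1, b9=0, b10=0, b11=1, b12=1, b13=0, b14=0, b15=0, b17=0, b18=0, b19=1, b20=1, b21=0, b22=0, b23=0, b24=0, b25=1, b26=1, b27=0, b28=1, b29=1, b30=0, b31=0.
p1 = XOR of data positions {3,5,7,9,11,13,15,17,19,21,23,25,27,29,31} = 1⊕1⊕1⊕0⊕1⊕0⊕0⊕0⊕1⊕0⊕0⊕1⊕0⊕1⊕0 = 1
p2 = XOR of data positions {3,6,7,10,11,14,15,18,19,22,23,26,27,30,31} = 1⊕1⊕1⊕0⊕1⊕0⊕0⊕0⊕1⊕0⊕0⊕1⊕0⊕0⊕0 = 0
p4 = XOR of data positions {5,6,7,12,13,14,15,20,21,22,23,28,29,30,31} = 1⊕1⊕1⊕1⊕0⊕0⊕0⊕1⊕0⊕0⊕0⊕1⊕1⊕0⊕0 = 1
p8 = XOR of data positions {9,10,11,12,13,14,15,24,25,26,27,28,29,30,31} = 0⊕0⊕1⊕1⊕0⊕0⊕0⊕0⊕1⊕1⊕0⊕1⊕1⊕0⊕0 = 0
p16 = XOR of data positions {17,18,19,20,21,22,23,24,25,26,27,28,29,30,31} = 0⊕0⊕1⊕1⊕0⊕0⊕0⊕0⊕1⊕1⊕0⊕1⊕1⊕0⊕0 = 0
Codeword b1..b31 = 1011111000110000001100001101100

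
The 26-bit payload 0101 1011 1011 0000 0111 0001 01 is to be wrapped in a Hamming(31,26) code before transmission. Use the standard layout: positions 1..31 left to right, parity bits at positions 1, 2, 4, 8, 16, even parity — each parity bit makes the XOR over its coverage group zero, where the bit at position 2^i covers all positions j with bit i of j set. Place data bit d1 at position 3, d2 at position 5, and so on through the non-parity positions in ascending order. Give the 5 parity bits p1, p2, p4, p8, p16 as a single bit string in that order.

Place data bits at non-power-of-two positions: b3=0, b5=1, b6=0, b7=1, b9=1, b10=0, b11=1, b12=1, b13=1, b14=0, b15=1, b17=1, b18=0, b19=0, b20=0, b21=0, b22=0, b23=1, b24=1, b25=1, b26=0, b27=0, b28=0, b29=1, b30=0, b31=1.
p1 = XOR of data positions {3,5,7,9,11,13,15,17,19,21,23,25,27,29,31} = 0⊕1⊕1⊕1⊕1⊕1⊕1⊕1⊕0⊕0⊕1⊕1⊕0⊕1⊕1 = 1
p2 = XOR of data positions {3,6,7,10,11,14,15,18,19,22,23,26,27,30,31} = 0⊕0⊕1⊕0⊕1⊕0⊕1⊕0⊕0⊕0⊕1⊕0⊕0⊕0⊕1 = 1
p4 = XOR of data positions {5,6,7,12,13,14,15,20,21,22,23,28,29,30,31} = 1⊕0⊕1⊕1⊕1⊕0⊕1⊕0⊕0⊕0⊕1⊕0⊕1⊕0⊕1 = 0
p8 = XOR of data positions {9,10,11,12,13,14,15,24,25,26,27,28,29,30,31} = 1⊕0⊕1⊕1⊕1⊕0⊕1⊕1⊕1⊕0⊕0⊕0⊕1⊕0⊕1 = 1
p16 = XOR of data positions {17,18,19,20,21,22,23,24,25,26,27,28,29,30,31} = 1⊕0⊕0⊕0⊕0⊕0⊕1⊕1⊕1⊕0⊕0⊕0⊕1⊕0⊕1 = 0
Parity bits p1,p2,p4,p8,p16 = 11010

11010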